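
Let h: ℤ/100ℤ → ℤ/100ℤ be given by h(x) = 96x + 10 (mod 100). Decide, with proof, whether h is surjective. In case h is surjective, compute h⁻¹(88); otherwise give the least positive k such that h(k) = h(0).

Recall: h is surjective if every y in the codomain equals h(x) for some x in the domain.
Since gcd(96, 100) = 4, we have 96x ≡ 0 (mod 4) for all x, so h(x) ≡ 2 (mod 4).
But 0 ≢ 2 (mod 4), so 0 ∈ ℤ/100ℤ has no preimage. Thus h is not surjective.
Since h is not surjective, we find the least positive k with h(k) = h(0): this means 96k ≡ 0 (mod 100), i.e. 100 ∣ 96k. Since gcd(96, 100) = 4, dividing through by 4 this holds exactly when 25 ∣ 24k, and as gcd(24, 25) = 1, exactly when 25 ∣ k.
The smallest positive such k is 25.

25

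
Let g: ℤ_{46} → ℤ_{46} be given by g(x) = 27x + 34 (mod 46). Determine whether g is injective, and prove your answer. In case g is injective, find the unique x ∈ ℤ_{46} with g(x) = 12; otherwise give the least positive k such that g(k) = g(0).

6

Suppose g(a) = g(b) in ℤ_{46}. Then 27a + 34 ≡ 27b + 34 (mod 46), thus 27(a − b) ≡ 0 (mod 46).
Since gcd(27, 46) = 1, 27 is invertible modulo 46, so a − b ≡ 0 (mod 46), i.e. a = b.
Thus g is injective.
We now compute 27⁻¹ mod 46 explicitly. Euclid's algorithm: 46 = 1·27 + 19, 27 = 1·19 + 8, 19 = 2·8 + 3, 8 = 2·3 + 2, 3 = 1·2 + 1; back-substituting gives 1 = 29·27 − 17·46, so 27⁻¹ ≡ 29 (mod 46).
Since g is injective, we find g⁻¹(12): we need 27x ≡ 12 − 34 ≡ 24 (mod 46). Using 27⁻¹ = 29: x ≡ 29·24 = 696 = 15·46 + 6, so x = 6.
Check: g(6) = 27·6 + 34 = 196 = 4·46 + 12 ≡ 12 (mod 46).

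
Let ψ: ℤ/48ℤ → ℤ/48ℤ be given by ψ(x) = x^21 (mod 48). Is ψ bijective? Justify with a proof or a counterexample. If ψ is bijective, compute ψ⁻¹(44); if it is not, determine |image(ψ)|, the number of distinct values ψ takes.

27

ψ(0) = 0^21 = 0.
ψ(6): Repeated squaring mod 48: 6^1 ≡ 6, 6^2 ≡ 6² = 36, 6^4 ≡ 36² = 1296 ≡ 0, 6^8 ≡ 0² = 0, 6^16 ≡ 0² = 0. Since 21 = 16 + 4 + 1, 6^21 ≡ 0·0·6: 0·0 = 0, then 0·6 = 0. So 6^21 ≡ 0 (mod 48).
So ψ(0) = ψ(6) = 0 while 0 ≠ 6, therefore ψ is not injective, hence not bijective.
Since ψ is not bijective, we determine |image(ψ)|. Computing x^21 mod 48 for each x (by repeated squaring, reducing mod 48 at every step), the values ψ(0), ψ(1), …, ψ(47) are: 0, 1, 32, 3, 16, 5, 0, 7, 32, 9, 16, 11, 0, 13, 32, 15, 16, 17, 0, 19, 32, 21, 16, 23, 0, 25, 32, 27, 16, 29, 0, 31, 32, 33, 16, 35, 0, 37, 32, 39, 16, 41, 0, 43, 32, 45, 16, 47.
The distinct values are {0, 1, 3, 5, 7, 9, 11, 13, 15, 16, 17, 19, 21, 23, 25, 27, 29, 31, 32, 33, 35, 37, 39, 41, 43, 45, 47}; there are 27 of them.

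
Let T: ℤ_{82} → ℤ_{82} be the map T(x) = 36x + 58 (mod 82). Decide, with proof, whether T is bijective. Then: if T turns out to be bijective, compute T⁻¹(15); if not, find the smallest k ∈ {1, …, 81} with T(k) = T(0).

We have gcd(36, 82) = 2 > 1. Taking u = 0 and v = 41: T(0) = 58 and T(41) = 36·41 + 58 = 1534 ≡ 58 (mod 82).
So T(0) = T(41) while 0 ≠ 41, thus T is not injective, hence not bijective.
Since T is not bijective, we find the least positive k with T(k) = T(0): this means 36k ≡ 0 (mod 82), i.e. 82 ∣ 36k. Since gcd(36, 82) = 2, dividing through by 2 this holds exactly when 41 ∣ 18k, and as gcd(18, 41) = 1, exactly when 41 ∣ k.
The smallest positive such k is 41.

41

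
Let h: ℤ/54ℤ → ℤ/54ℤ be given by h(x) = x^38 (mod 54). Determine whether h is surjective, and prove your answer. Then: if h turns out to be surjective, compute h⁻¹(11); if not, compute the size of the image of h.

20

h(0) = 0^38 = 0.
h(6): Repeated squaring mod 54: 6^1 ≡ 6, 6^2 ≡ 6² = 36, 6^4 ≡ 36² = 1296 ≡ 0, 6^8 ≡ 0² = 0, 6^16 ≡ 0² = 0, 6^32 ≡ 0² = 0. Since 38 = 32 + 4 + 2, 6^38 ≡ 0·0·36: 0·0 = 0, then 0·36 = 0. So 6^38 ≡ 0 (mod 54).
So h(0) = h(6) = 0 while 0 ≠ 6, so h is not injective.
A non-injective map from the 54-element set ℤ/54ℤ to itself takes at most 53 distinct values, so it cannot be surjective. Hence h is not surjective.
Since h is not surjective, we determine |image(h)|. Computing x^38 mod 54 for each x (by repeated squaring, reducing mod 54 at every step), the values h(0), h(1), …, h(53) are: 0, 1, 4, 27, 16, 25, 0, 49, 10, 27, 46, 13, 0, 7, 34, 27, 40, 19, 0, 37, 22, 27, 52, 43, 0, 31, 28, 27, 28, 31, 0, 43, 52, 27, 22, 37, 0, 19, 40, 27, 34, 7, 0, 13, 46, 27, 10, 49, 0, 25, 16, 27, 4, 1.
The distinct values are {0, 1, 4, 7, 10, 13, 16, 19, 22, 25, 27, 28, 31, 34, 37, 40, 43, 46, 49, 52}; there are 20 of them.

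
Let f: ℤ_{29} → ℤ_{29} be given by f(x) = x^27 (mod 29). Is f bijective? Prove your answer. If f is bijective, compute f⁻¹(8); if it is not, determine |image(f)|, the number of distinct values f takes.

11

Since 29 is prime, the nonzero elements of ℤ_{29} form a cyclic group of order 28.
As gcd(27, 28) = 1, raising to the 27th power is a bijection on this group: if a^27 ≡ b^27 then (ab^{−1})^27 = 1, and the only element of order dividing gcd(27, 28) = 1 is 1, so a = b.
With f(0) = 0 this makes f injective on all of ℤ_{29}, hence bijective (finite equal-size domain and codomain). In particular f is bijective.
Since f is bijective, we find the preimage of 8. The inverse of x ↦ x^27 on (ℤ_{29})^× is x ↦ x^27, because 27·27 = 729 = 26·28 + 1 ≡ 1 (mod 28) and x^{28} = 1 for x ≠ 0 (Fermat). So f⁻¹(8) = 8^27 mod 29.
Repeated squaring mod 29: 8^1 ≡ 8, 8^2 ≡ 8² = 64 ≡ 6, 8^4 ≡ 6² = 36 ≡ 7, 8^8 ≡ 7² = 49 ≡ 20, 8^16 ≡ 20² = 400 ≡ 23. Since 27 = 16 + 8 + 2 + 1, 8^27 ≡ 23·20·6·8: 23·20 = 460 ≡ 25, then 25·6 = 150 ≡ 5, then 5·8 = 40 ≡ 11. So 8^27 ≡ 11 (mod 29).
Hence f⁻¹(8) = 11.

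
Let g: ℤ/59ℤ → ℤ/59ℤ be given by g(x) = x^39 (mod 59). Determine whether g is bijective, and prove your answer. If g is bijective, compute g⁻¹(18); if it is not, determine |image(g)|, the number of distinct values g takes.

50

Since 59 is prime, the nonzero elements of ℤ/59ℤ form a cyclic group of order 58.
As gcd(39, 58) = 1, raising to the 39th power is a bijection on this group: if s^39 ≡ t^39 then (st^{−1})^39 = 1, and the only element of order dividing gcd(39, 58) = 1 is 1, so s = t.
With g(0) = 0 this makes g injective on all of ℤ/59ℤ, hence bijective (finite equal-size domain and codomain). In particular g is bijective.
Since g is bijective, we find the preimage of 18. The inverse of x ↦ x^39 on (ℤ/59ℤ)^× is x ↦ x^3, because 39·3 = 117 = 2·58 + 1 ≡ 1 (mod 58) and x^{58} = 1 for x ≠ 0 (Fermat). So g⁻¹(18) = 18^3 mod 59.
Repeated squaring mod 59: 18^1 ≡ 18, 18^2 ≡ 18² = 324 ≡ 29. Since 3 = 2 + 1, 18^3 ≡ 29·18: 29·18 = 522 ≡ 50. So 18^3 ≡ 50 (mod 59).
Hence g⁻¹(18) = 50.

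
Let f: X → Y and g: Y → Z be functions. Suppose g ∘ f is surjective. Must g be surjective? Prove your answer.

Let c ∈ Z. Since g ∘ f is surjective, some a ∈ X has g(f(a)) = c. Then b = f(a) ∈ Y satisfies g(b) = c. So g is surjective.

surjective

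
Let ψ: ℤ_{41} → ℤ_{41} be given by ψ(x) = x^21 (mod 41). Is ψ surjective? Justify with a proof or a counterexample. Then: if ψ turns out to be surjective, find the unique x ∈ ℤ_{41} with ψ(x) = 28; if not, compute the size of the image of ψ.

13

Since 41 is prime, the nonzero elements of ℤ_{41} form a cyclic group of order 40.
As gcd(21, 40) = 1, raising to the 21st power is a bijection on this group: if x_1^21 ≡ x_2^21 then (x_1x_2^{−1})^21 = 1, and the only element of order dividing gcd(21, 40) = 1 is 1, so x_1 = x_2.
With ψ(0) = 0 this makes ψ injective on all of ℤ_{41}, hence bijective (finite equal-size domain and codomain). In particular ψ is surjective.
Since ψ is surjective, we find the preimage of 28. The inverse of x ↦ x^21 on (ℤ_{41})^× is x ↦ x^21, because 21·21 = 441 = 11·40 + 1 ≡ 1 (mod 40) and x^{40} = 1 for x ≠ 0 (Fermat). So ψ⁻¹(28) = 28^21 mod 41.
Repeated squaring mod 41: 28^1 ≡ 28, 28^2 ≡ 28² = 784 ≡ 5, 28^4 ≡ 5² = 25, 28^8 ≡ 25² = 625 ≡ 10, 28^16 ≡ 10² = 100 ≡ 18. Since 21 = 16 + 4 + 1, 28^21 ≡ 18·25·28: 18·25 = 450 ≡ 40, then 40·28 = 1120 ≡ 13. So 28^21 ≡ 13 (mod 41).
Hence ψ⁻¹(28) = 13.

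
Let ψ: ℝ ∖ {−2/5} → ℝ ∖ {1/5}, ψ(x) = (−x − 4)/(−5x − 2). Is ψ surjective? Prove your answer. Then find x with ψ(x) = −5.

For any y ≠ 1/5, solving y(−5x − 2) = −x − 4 for x gives a well-defined x ≠ −2/5. So ψ is surjective.
Solving ψ(x) = −5: cross-multiplying gives −x − 4 = −5(−5x − 2), which rearranges to −26x = 14, so x = −7/13.

-7/13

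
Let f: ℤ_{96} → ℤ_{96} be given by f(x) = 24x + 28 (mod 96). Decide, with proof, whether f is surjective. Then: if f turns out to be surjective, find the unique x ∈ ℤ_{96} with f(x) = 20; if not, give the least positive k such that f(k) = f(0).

4

Since gcd(24, 96) = 24, we have 24x ≡ 0 (mod 24) for all x, so f(x) ≡ 4 (mod 24).
But 0 ≢ 4 (mod 24), so 0 ∈ ℤ_{96} has no preimage. Thus f is not surjective.
Since f is not surjective, we find the least positive k with f(k) = f(0): this means 24k ≡ 0 (mod 96), i.e. 96 ∣ 24k. Since gcd(24, 96) = 24, dividing through by 24 this holds exactly when 4 ∣ k.
The smallest positive such k is 4.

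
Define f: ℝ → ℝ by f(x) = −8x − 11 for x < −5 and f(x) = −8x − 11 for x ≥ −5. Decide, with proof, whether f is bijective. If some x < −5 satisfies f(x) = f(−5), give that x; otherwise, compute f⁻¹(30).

-41/8

Both pieces are strictly decreasing (slopes −8 and −8), so each is injective on its own interval.
The left piece maps (−∞, −5) onto (29, ∞); the right piece maps [−5, ∞) onto (−∞, 29].
Since 29 = 29, the images partition ℝ: f is injective and surjective, hence bijective.
Because the two images are disjoint, no x < −5 has f(x) = f(−5), so we compute f⁻¹(30): 30 lies in (29, ∞), so solve −8x − 11 = 30: x = (30 + 11)/(−8) = −41/8.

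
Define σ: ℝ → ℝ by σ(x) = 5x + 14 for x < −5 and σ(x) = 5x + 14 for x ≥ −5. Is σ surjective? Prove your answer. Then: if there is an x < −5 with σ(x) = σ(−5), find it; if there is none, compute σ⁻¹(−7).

-21/5

Both pieces are strictly increasing (slopes 5 and 5), so each is injective on its own interval.
The left piece maps (−∞, −5) onto (−∞, −11); the right piece maps [−5, ∞) onto [−11, ∞).
These images together cover ℝ, so σ is surjective.
Because the two images are disjoint, no x < −5 has σ(x) = σ(−5), so we compute σ⁻¹(−7): −7 lies in [−11, ∞), so solve 5x + 14 = −7: x = (−7 − 14)/5 = −21/5.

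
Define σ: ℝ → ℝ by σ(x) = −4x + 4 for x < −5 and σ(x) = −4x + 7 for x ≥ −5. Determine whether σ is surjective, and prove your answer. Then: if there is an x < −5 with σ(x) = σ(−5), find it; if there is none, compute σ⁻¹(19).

-23/4

Both pieces are strictly decreasing (slopes −4 and −4), so each is injective on its own interval.
The left piece maps (−∞, −5) onto (24, ∞); the right piece maps [−5, ∞) onto (−∞, 27].
The union (24, ∞) ∪ (−∞, 27] covers ℝ, so σ is surjective.
For the follow-up: the images overlap, so an x < −5 with σ(x) = σ(−5) exists. σ(−5) = 27; solving −4x + 4 = 27 for x < −5 gives x = (27 − 4)/(−4) = −23/4.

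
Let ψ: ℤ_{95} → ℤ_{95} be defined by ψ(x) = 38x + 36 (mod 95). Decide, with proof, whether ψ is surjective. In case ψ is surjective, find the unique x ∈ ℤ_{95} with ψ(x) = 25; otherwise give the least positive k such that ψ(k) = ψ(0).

Recall: ψ is surjective if every y in the codomain equals ψ(x) for some x in the domain.
Since gcd(38, 95) = 19, we have 38x ≡ 0 (mod 19) for all x, so ψ(x) ≡ 17 (mod 19).
But 0 ≢ 17 (mod 19), so 0 ∈ ℤ_{95} has no preimage. So ψ is not surjective.
Since ψ is not surjective, we find the least positive k with ψ(k) = ψ(0): this means 38k ≡ 0 (mod 95), i.e. 95 ∣ 38k. Since gcd(38, 95) = 19, dividing through by 19 this holds exactly when 5 ∣ 2k, and as gcd(2, 5) = 1, exactly when 5 ∣ k.
The smallest positive such k is 5.

5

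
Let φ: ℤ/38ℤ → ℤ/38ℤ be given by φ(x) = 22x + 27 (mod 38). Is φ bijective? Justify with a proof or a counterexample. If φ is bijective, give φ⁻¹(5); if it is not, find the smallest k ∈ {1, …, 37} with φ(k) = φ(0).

We have gcd(22, 38) = 2 > 1. Taking s = 0 and t = 19: φ(0) = 27 and φ(19) = 22·19 + 27 = 445 ≡ 27 (mod 38).
So φ(0) = φ(19) while 0 ≠ 19, so φ is not injective, hence not bijective.
Since φ is not bijective, we find the least positive k with φ(k) = φ(0): this means 22k ≡ 0 (mod 38), i.e. 38 ∣ 22k. Since gcd(22, 38) = 2, dividing through by 2 this holds exactly when 19 ∣ 11k, and as gcd(11, 19) = 1, exactly when 19 ∣ k.
The smallest positive such k is 19.

19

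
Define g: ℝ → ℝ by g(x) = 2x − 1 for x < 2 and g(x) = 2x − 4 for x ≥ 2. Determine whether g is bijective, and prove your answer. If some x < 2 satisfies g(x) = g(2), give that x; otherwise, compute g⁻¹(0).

1/2

Both pieces are strictly increasing (slopes 2 and 2), so each is injective on its own interval.
The left piece maps (−∞, 2) onto (−∞, 3); the right piece maps [2, ∞) onto [0, ∞).
These images overlap. In particular g(2) = 0 (right piece), and solving 2x − 1 = 0 on the left piece gives x = 1/2 < 2.
So g(1/2) = g(2) with 1/2 ≠ 2, and g is not injective, hence not bijective. This x = 1/2 is the requested value below 2.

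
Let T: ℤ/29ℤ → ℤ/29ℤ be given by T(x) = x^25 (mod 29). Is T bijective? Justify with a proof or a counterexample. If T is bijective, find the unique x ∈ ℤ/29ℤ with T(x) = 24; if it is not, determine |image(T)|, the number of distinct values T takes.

Since 29 is prime, the nonzero elements of ℤ/29ℤ form a cyclic group of order 28.
As gcd(25, 28) = 1, raising to the 25th power is a bijection on this group: if u^25 ≡ v^25 then (uv^{−1})^25 = 1, and the only element of order dividing gcd(25, 28) = 1 is 1, so u = v.
With T(0) = 0 this makes T injective on all of ℤ/29ℤ, hence bijective (finite equal-size domain and codomain). In particular T is bijective.
Since T is bijective, we find the preimage of 24. The inverse of x ↦ x^25 on (ℤ/29ℤ)^× is x ↦ x^9, because 25·9 = 225 = 8·28 + 1 ≡ 1 (mod 28) and x^{28} = 1 for x ≠ 0 (Fermat). So T⁻¹(24) = 24^9 mod 29.
Repeated squaring mod 29: 24^1 ≡ 24, 24^2 ≡ 24² = 576 ≡ 25, 24^4 ≡ 25² = 625 ≡ 16, 24^8 ≡ 16² = 256 ≡ 24. Since 9 = 8 + 1, 24^9 ≡ 24·24: 24·24 = 576 ≡ 25. So 24^9 ≡ 25 (mod 29).
Hence T⁻¹(24) = 25.

25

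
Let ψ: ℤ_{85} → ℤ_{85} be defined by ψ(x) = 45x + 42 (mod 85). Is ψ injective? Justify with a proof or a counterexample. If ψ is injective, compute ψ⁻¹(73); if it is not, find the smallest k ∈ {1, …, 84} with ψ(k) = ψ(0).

We have gcd(45, 85) = 5 > 1. Taking a = 0 and b = 17: ψ(0) = 42 and ψ(17) = 45·17 + 42 = 807 ≡ 42 (mod 85).
So ψ(0) = ψ(17) while 0 ≠ 17, therefore ψ is not injective.
Since ψ is not injective, we find the least positive k with ψ(k) = ψ(0): this means 45k ≡ 0 (mod 85), i.e. 85 ∣ 45k. Since gcd(45, 85) = 5, dividing through by 5 this holds exactly when 17 ∣ 9k, and as gcd(9, 17) = 1, exactly when 17 ∣ k.
The smallest positive such k is 17.

17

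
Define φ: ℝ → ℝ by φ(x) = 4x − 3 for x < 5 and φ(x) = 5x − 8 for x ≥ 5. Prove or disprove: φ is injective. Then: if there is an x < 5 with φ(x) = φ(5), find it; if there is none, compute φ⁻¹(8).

11/4

Both pieces are strictly increasing (slopes 4 and 5), so each is injective on its own interval.
The left piece maps (−∞, 5) onto (−∞, 17); the right piece maps [5, ∞) onto [17, ∞).
These images are disjoint, so no value is attained by both pieces. Therefore φ is injective.
Because the two images are disjoint, no x < 5 has φ(x) = φ(5), so we compute φ⁻¹(8): 8 lies in (−∞, 17), so solve 4x − 3 = 8: x = (8 + 3)/4 = 11/4.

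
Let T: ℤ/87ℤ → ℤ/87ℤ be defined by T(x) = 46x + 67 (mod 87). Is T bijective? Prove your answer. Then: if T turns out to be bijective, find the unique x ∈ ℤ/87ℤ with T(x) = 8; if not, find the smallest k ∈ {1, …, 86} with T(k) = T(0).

46

By definition, T is injective if T(u) = T(v) implies u = v.
Suppose T(u) = T(v) in ℤ/87ℤ. Then 46u + 67 ≡ 46v + 67 (mod 87), hence 46(u − v) ≡ 0 (mod 87).
Since gcd(46, 87) = 1, 46 is invertible modulo 87, thus u − v ≡ 0 (mod 87), i.e. u = v.
We now compute 46⁻¹ mod 87 explicitly. Euclid's algorithm: 87 = 1·46 + 41, 46 = 1·41 + 5, 41 = 8·5 + 1; back-substituting gives 1 = 70·46 − 37·87, so 46⁻¹ ≡ 70 (mod 87).
For any y ∈ ℤ/87ℤ, x = 70(y − 67) mod 87 satisfies T(x) = 46·70(y − 67) + 67 ≡ y (since 46·70 ≡ 1 mod 87). So every y has a preimage.
So T is bijective.
Since T is bijective, we compute T⁻¹(8): solve 46x + 67 ≡ 8 (mod 87), i.e. 46x ≡ 28 (mod 87).
Multiplying by 46⁻¹ = 70 gives x ≡ 70·28 = 1960 = 22·87 + 46 ≡ 46 (mod 87).
Check: T(46) = 46·46 + 67 = 2183 = 25·87 + 8 ≡ 8 (mod 87).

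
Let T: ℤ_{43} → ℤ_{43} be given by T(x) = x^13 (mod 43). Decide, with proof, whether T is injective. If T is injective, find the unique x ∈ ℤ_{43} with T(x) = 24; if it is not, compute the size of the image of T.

Since 43 is prime, the nonzero elements of ℤ_{43} form a cyclic group of order 42.
As gcd(13, 42) = 1, raising to the 13th power is a bijection on this group: if u^13 ≡ v^13 then (uv^{−1})^13 = 1, and the only element of order dividing gcd(13, 42) = 1 is 1, so u = v.
With T(0) = 0 this makes T injective on all of ℤ_{43}, hence bijective (finite equal-size domain and codomain). In particular T is injective.
Since T is injective, we find the preimage of 24. The inverse of x ↦ x^13 on (ℤ_{43})^× is x ↦ x^13, because 13·13 = 169 = 4·42 + 1 ≡ 1 (mod 42) and x^{42} = 1 for x ≠ 0 (Fermat). So T⁻¹(24) = 24^13 mod 43.
Repeated squaring mod 43: 24^1 ≡ 24, 24^2 ≡ 24² = 576 ≡ 17, 24^4 ≡ 17² = 289 ≡ 31, 24^8 ≡ 31² = 961 ≡ 15. Since 13 = 8 + 4 + 1, 24^13 ≡ 15·31·24: 15·31 = 465 ≡ 35, then 35·24 = 840 ≡ 23. So 24^13 ≡ 23 (mod 43).
Hence T⁻¹(24) = 23.

23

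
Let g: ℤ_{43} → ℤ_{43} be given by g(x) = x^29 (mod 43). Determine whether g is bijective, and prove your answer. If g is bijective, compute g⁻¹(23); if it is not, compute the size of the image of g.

9

Since 43 is prime, the nonzero elements of ℤ_{43} form a cyclic group of order 42.
As gcd(29, 42) = 1, raising to the 29th power is a bijection on this group: if x_1^29 ≡ x_2^29 then (x_1x_2^{−1})^29 = 1, and the only element of order dividing gcd(29, 42) = 1 is 1, so x_1 = x_2.
With g(0) = 0 this makes g injective on all of ℤ_{43}, hence bijective (finite equal-size domain and codomain). In particular g is bijective.
Since g is bijective, we find the preimage of 23. The inverse of x ↦ x^29 on (ℤ_{43})^× is x ↦ x^29, because 29·29 = 841 = 20·42 + 1 ≡ 1 (mod 42) and x^{42} = 1 for x ≠ 0 (Fermat). So g⁻¹(23) = 23^29 mod 43.
Repeated squaring mod 43: 23^1 ≡ 23, 23^2 ≡ 23² = 529 ≡ 13, 23^4 ≡ 13² = 169 ≡ 40, 23^8 ≡ 40² = 1600 ≡ 9, 23^16 ≡ 9² = 81 ≡ 38. Since 29 = 16 + 8 + 4 + 1, 23^29 ≡ 38·9·40·23: 38·9 = 342 ≡ 41, then 41·40 = 1640 ≡ 6, then 6·23 = 138 ≡ 9. So 23^29 ≡ 9 (mod 43).
Hence g⁻¹(23) = 9.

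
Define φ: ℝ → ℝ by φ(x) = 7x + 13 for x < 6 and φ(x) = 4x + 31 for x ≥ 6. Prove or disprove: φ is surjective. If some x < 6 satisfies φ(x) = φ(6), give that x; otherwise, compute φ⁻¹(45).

32/7

Both pieces are strictly increasing (slopes 7 and 4), so each is injective on its own interval.
The left piece maps (−∞, 6) onto (−∞, 55); the right piece maps [6, ∞) onto [55, ∞).
These images together cover ℝ, so φ is surjective.
Because the two images are disjoint, no x < 6 has φ(x) = φ(6), so we compute φ⁻¹(45): 45 lies in (−∞, 55), so solve 7x + 13 = 45: x = (45 − 13)/7 = 32/7.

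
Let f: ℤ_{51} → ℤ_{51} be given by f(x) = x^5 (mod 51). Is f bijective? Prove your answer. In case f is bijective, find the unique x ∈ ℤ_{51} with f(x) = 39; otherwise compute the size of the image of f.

Computing x^5 mod 51 for each x (by repeated squaring, reducing mod 51 at every step), the values f(0), f(1), …, f(50) are: 0, 1, 32, 39, 4, 14, 24, 28, 26, 42, 40, 44, 3, 13, 29, 36, 16, 17, 18, 49, 5, 21, 31, 41, 45, 43, 8, 6, 10, 20, 30, 46, 2, 33, 34, 35, 15, 22, 38, 48, 7, 11, 9, 25, 23, 27, 37, 47, 12, 19, 50.
Every element of ℤ_{51} appears exactly once in this list, so f is a bijection, and in particular bijective.
Since f is bijective, we read off the preimage of 39 from the same table: f(3) = 39, so f⁻¹(39) = 3.

3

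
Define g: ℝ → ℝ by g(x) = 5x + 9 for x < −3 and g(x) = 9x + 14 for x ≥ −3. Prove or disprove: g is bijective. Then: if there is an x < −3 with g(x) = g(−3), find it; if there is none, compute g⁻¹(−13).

Both pieces are strictly increasing (slopes 5 and 9), so each is injective on its own interval.
The left piece maps (−∞, −3) onto (−∞, −6); the right piece maps [−3, ∞) onto [−13, ∞).
These images overlap. In particular g(−3) = −13 (right piece), and solving 5x + 9 = −13 on the left piece gives x = −22/5 < −3.
So g(−22/5) = g(−3) with −22/5 ≠ −3, and g is not injective, hence not bijective. This x = −22/5 is the requested value below −3.

-22/5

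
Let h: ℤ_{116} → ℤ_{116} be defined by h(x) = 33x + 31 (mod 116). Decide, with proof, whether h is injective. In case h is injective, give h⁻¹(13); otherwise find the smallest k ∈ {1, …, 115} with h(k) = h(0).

10

If h(u) = h(v), then 33u ≡ 33v (mod 116). Because gcd(33, 116) = 1, we may cancel 33 to get u ≡ v (mod 116).
Thus h is injective.
We now compute 33⁻¹ mod 116 explicitly. Euclid's algorithm: 116 = 3·33 + 17, 33 = 1·17 + 16, 17 = 1·16 + 1; back-substituting gives 1 = 109·33 − 31·116, so 33⁻¹ ≡ 109 (mod 116).
Since h is injective, we compute h⁻¹(13): solve 33x + 31 ≡ 13 (mod 116), i.e. 33x ≡ 98 (mod 116).
Multiplying by 33⁻¹ = 109 gives x ≡ 109·98 = 10682 = 92·116 + 10 ≡ 10 (mod 116).
Check: h(10) = 33·10 + 31 = 361 = 3·116 + 13 ≡ 13 (mod 116).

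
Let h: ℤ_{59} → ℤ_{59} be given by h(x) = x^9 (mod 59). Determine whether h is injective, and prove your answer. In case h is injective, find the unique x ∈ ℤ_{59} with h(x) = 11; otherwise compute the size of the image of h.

Since 59 is prime, the nonzero elements of ℤ_{59} form a cyclic group of order 58.
As gcd(9, 58) = 1, raising to the 9th power is a bijection on this group: if x_1^9 ≡ x_2^9 then (x_1x_2^{−1})^9 = 1, and the only element of order dividing gcd(9, 58) = 1 is 1, so x_1 = x_2.
With h(0) = 0 this makes h injective on all of ℤ_{59}, hence bijective (finite equal-size domain and codomain). In particular h is injective.
Since h is injective, we find the preimage of 11. The inverse of x ↦ x^9 on (ℤ_{59})^× is x ↦ x^13, because 9·13 = 117 = 2·58 + 1 ≡ 1 (mod 58) and x^{58} = 1 for x ≠ 0 (Fermat). So h⁻¹(11) = 11^13 mod 59.
Repeated squaring mod 59: 11^1 ≡ 11, 11^2 ≡ 11² = 121 ≡ 3, 11^4 ≡ 3² = 9, 11^8 ≡ 9² = 81 ≡ 22. Since 13 = 8 + 4 + 1, 11^13 ≡ 22·9·11: 22·9 = 198 ≡ 21, then 21·11 = 231 ≡ 54. So 11^13 ≡ 54 (mod 59).
Hence h⁻¹(11) = 54.

54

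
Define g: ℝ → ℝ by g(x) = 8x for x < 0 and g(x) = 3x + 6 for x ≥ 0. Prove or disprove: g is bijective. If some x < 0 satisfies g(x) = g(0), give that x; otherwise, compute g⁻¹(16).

10/3

Both pieces are strictly increasing (slopes 8 and 3), so each is injective on its own interval.
The left piece maps (−∞, 0) onto (−∞, 0); the right piece maps [0, ∞) onto [6, ∞).
The images leave a gap (0 has no preimage), so g is not surjective, hence not bijective.
Because the two images are disjoint, no x < 0 has g(x) = g(0), so we compute g⁻¹(16): 16 lies in [6, ∞), so solve 3x + 6 = 16: x = (16 − 6)/3 = 10/3.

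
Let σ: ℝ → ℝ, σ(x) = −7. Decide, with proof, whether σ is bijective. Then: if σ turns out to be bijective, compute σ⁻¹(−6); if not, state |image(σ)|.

1

σ(0) = −7 = σ(1) with 0 ≠ 1, so σ is not injective, hence not bijective.
Since σ is not bijective, we state |image(σ)|: the image of σ is {−7}, which has 1 element.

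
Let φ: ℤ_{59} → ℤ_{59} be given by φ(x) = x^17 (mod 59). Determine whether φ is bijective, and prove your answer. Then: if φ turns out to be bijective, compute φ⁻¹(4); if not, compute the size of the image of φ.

Since 59 is prime, the nonzero elements of ℤ_{59} form a cyclic group of order 58.
As gcd(17, 58) = 1, raising to the 17th power is a bijection on this group: if u^17 ≡ v^17 then (uv^{−1})^17 = 1, and the only element of order dividing gcd(17, 58) = 1 is 1, so u = v.
With φ(0) = 0 this makes φ injective on all of ℤ_{59}, hence bijective (finite equal-size domain and codomain). In particular φ is bijective.
Since φ is bijective, we find the preimage of 4. The inverse of x ↦ x^17 on (ℤ_{59})^× is x ↦ x^41, because 17·41 = 697 = 12·58 + 1 ≡ 1 (mod 58) and x^{58} = 1 for x ≠ 0 (Fermat). So φ⁻¹(4) = 4^41 mod 59.
Repeated squaring mod 59: 4^1 ≡ 4, 4^2 ≡ 4² = 16, 4^4 ≡ 16² = 256 ≡ 20, 4^8 ≡ 20² = 400 ≡ 46, 4^16 ≡ 46² = 2116 ≡ 51, 4^32 ≡ 51² = 2601 ≡ 5. Since 41 = 32 + 8 + 1, 4^41 ≡ 5·46·4: 5·46 = 230 ≡ 53, then 53·4 = 212 ≡ 35. So 4^41 ≡ 35 (mod 59).
Hence φ⁻¹(4) = 35.

35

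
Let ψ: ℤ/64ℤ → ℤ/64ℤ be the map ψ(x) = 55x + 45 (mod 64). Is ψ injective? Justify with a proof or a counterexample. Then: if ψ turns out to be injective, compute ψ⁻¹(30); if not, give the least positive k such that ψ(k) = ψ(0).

23

If ψ(x_1) = ψ(x_2), then 55x_1 ≡ 55x_2 (mod 64). Because gcd(55, 64) = 1, we may cancel 55 to get x_1 ≡ x_2 (mod 64).
Therefore ψ is injective.
We now compute 55⁻¹ mod 64 explicitly. Euclid's algorithm: 64 = 1·55 + 9, 55 = 6·9 + 1; back-substituting gives 1 = 7·55 − 6·64, so 55⁻¹ ≡ 7 (mod 64).
Since ψ is injective, we compute ψ⁻¹(30): solve 55x + 45 ≡ 30 (mod 64), i.e. 55x ≡ 49 (mod 64).
Multiplying by 55⁻¹ = 7 gives x ≡ 7·49 = 343 = 5·64 + 23 ≡ 23 (mod 64).
Check: ψ(23) = 55·23 + 45 = 1310 = 20·64 + 30 ≡ 30 (mod 64).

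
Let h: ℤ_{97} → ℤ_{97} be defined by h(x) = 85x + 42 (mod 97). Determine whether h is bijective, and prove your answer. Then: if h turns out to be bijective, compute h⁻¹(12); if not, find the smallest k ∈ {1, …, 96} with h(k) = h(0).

If h(x_1) = h(x_2), then 85x_1 ≡ 85x_2 (mod 97). Because gcd(85, 97) = 1, we may cancel 85 to get x_1 ≡ x_2 (mod 97).
We now compute 85⁻¹ mod 97 explicitly. Euclid's algorithm: 97 = 1·85 + 12, 85 = 7·12 + 1; back-substituting gives 1 = 8·85 − 7·97, so 85⁻¹ ≡ 8 (mod 97).
Then y ↦ 8(y − 42) is a two-sided inverse to h, so every y ∈ ℤ_{97} has a preimage.
So h is bijective.
Since h is bijective, we find h⁻¹(12): we need 85x ≡ 12 − 42 ≡ 67 (mod 97). Using 85⁻¹ = 8: x ≡ 8·67 = 536 = 5·97 + 51, so x = 51.
Check: h(51) = 85·51 + 42 = 4377 = 45·97 + 12 ≡ 12 (mod 97).

51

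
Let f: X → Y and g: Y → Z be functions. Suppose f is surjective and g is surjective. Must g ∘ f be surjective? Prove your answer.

Let c ∈ Z. Since g is surjective, there is b ∈ Y with g(b) = c. Since f is surjective, there is a ∈ X with f(a) = b.
Then (g ∘ f)(a) = g(b) = c. Therefore g ∘ f is surjective.

surjective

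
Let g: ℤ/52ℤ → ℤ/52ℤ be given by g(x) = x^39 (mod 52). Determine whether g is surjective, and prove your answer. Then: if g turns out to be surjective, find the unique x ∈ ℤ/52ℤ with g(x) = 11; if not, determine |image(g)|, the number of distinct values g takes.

15

g(2): Repeated squaring mod 52: 2^1 ≡ 2, 2^2 ≡ 2² = 4, 2^4 ≡ 4² = 16, 2^8 ≡ 16² = 256 ≡ 48, 2^16 ≡ 48² = 2304 ≡ 16, 2^32 ≡ 16² = 256 ≡ 48. Since 39 = 32 + 4 + 2 + 1, 2^39 ≡ 48·16·4·2: 48·16 = 768 ≡ 40, then 40·4 = 160 ≡ 4, then 4·2 = 8. So 2^39 ≡ 8 (mod 52).
g(6): Repeated squaring mod 52: 6^1 ≡ 6, 6^2 ≡ 6² = 36, 6^4 ≡ 36² = 1296 ≡ 48, 6^8 ≡ 48² = 2304 ≡ 16, 6^16 ≡ 16² = 256 ≡ 48, 6^32 ≡ 48² = 2304 ≡ 16. Since 39 = 32 + 4 + 2 + 1, 6^39 ≡ 16·48·36·6: 16·48 = 768 ≡ 40, then 40·36 = 1440 ≡ 36, then 36·6 = 216 ≡ 8. So 6^39 ≡ 8 (mod 52).
So g(2) = g(6) = 8 while 2 ≠ 6, hence g is not injective.
A non-injective map from the 52-element set ℤ/52ℤ to itself takes at most 51 distinct values, so it cannot be surjective. So g is not surjective.
Since g is not surjective, we determine |image(g)|. Computing x^39 mod 52 for each x (by repeated squaring, reducing mod 52 at every step), the values g(0), g(1), …, g(51) are: 0, 1, 8, 27, 12, 21, 8, 31, 44, 1, 12, 31, 12, 13, 40, 47, 40, 25, 8, 47, 44, 5, 40, 51, 44, 25, 0, 27, 8, 1, 12, 47, 8, 5, 44, 27, 12, 5, 12, 39, 40, 21, 40, 51, 8, 21, 44, 31, 40, 25, 44, 51.
The distinct values are {0, 1, 5, 8, 12, 13, 21, 25, 27, 31, 39, 40, 44, 47, 51}; there are 15 of them.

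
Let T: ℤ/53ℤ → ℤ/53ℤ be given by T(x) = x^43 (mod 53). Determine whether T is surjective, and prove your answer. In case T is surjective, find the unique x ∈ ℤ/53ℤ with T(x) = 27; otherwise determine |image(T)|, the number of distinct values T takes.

Since 53 is prime, the nonzero elements of ℤ/53ℤ form a cyclic group of order 52.
As gcd(43, 52) = 1, raising to the 43rd power is a bijection on this group: if u^43 ≡ v^43 then (uv^{−1})^43 = 1, and the only element of order dividing gcd(43, 52) = 1 is 1, so u = v.
With T(0) = 0 this makes T injective on all of ℤ/53ℤ, hence bijective (finite equal-size domain and codomain). In particular T is surjective.
Since T is surjective, we find the preimage of 27. The inverse of x ↦ x^43 on (ℤ/53ℤ)^× is x ↦ x^23, because 43·23 = 989 = 19·52 + 1 ≡ 1 (mod 52) and x^{52} = 1 for x ≠ 0 (Fermat). So T⁻¹(27) = 27^23 mod 53.
Repeated squaring mod 53: 27^1 ≡ 27, 27^2 ≡ 27² = 729 ≡ 40, 27^4 ≡ 40² = 1600 ≡ 10, 27^8 ≡ 10² = 100 ≡ 47, 27^16 ≡ 47² = 2209 ≡ 36. Since 23 = 16 + 4 + 2 + 1, 27^23 ≡ 36·10·40·27: 36·10 = 360 ≡ 42, then 42·40 = 1680 ≡ 37, then 37·27 = 999 ≡ 45. So 27^23 ≡ 45 (mod 53).
Hence T⁻¹(27) = 45.

45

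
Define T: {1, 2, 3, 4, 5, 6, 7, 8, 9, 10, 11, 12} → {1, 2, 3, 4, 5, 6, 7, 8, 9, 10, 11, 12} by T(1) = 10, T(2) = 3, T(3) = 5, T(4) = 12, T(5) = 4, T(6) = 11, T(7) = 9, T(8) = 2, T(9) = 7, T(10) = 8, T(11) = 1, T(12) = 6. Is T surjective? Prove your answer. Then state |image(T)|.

Every element of the codomain has a preimage: 1 = T(11), 2 = T(8), 3 = T(2), 4 = T(5), 5 = T(3), 6 = T(12), 7 = T(9), 8 = T(10), 9 = T(7), 10 = T(1), 11 = T(6), 12 = T(4).
Hence T is surjective.
The image of T is {1, 2, 3, 4, 5, 6, 7, 8, 9, 10, 11, 12}, which has 12 elements.

12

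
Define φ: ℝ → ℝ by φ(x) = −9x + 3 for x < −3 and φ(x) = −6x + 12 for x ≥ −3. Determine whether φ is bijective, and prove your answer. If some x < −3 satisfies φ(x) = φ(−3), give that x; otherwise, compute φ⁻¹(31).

-28/9

Both pieces are strictly decreasing (slopes −9 and −6), so each is injective on its own interval.
The left piece maps (−∞, −3) onto (30, ∞); the right piece maps [−3, ∞) onto (−∞, 30].
Since 30 = 30, the images partition ℝ: φ is injective and surjective, hence bijective.
Because the two images are disjoint, no x < −3 has φ(x) = φ(−3), so we compute φ⁻¹(31): 31 lies in (30, ∞), so solve −9x + 3 = 31: x = (31 − 3)/(−9) = −28/9.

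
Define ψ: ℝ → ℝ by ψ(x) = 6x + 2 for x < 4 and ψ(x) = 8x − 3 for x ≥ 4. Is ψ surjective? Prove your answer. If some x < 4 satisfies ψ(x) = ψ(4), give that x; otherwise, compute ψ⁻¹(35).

Both pieces are strictly increasing (slopes 6 and 8), so each is injective on its own interval.
The left piece maps (−∞, 4) onto (−∞, 26); the right piece maps [4, ∞) onto [29, ∞).
The union (−∞, 26) ∪ [29, ∞) omits the interval between 26 and 29; in particular 26 has no preimage. So ψ is not surjective.
Because the two images are disjoint, no x < 4 has ψ(x) = ψ(4), so we compute ψ⁻¹(35): 35 lies in [29, ∞), so solve 8x − 3 = 35: x = (35 + 3)/8 = 19/4.

19/4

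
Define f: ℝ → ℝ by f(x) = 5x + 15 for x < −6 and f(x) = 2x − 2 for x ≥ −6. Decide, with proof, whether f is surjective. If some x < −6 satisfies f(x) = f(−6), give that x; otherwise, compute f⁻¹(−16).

-31/5

Both pieces are strictly increasing (slopes 5 and 2), so each is injective on its own interval.
The left piece maps (−∞, −6) onto (−∞, −15); the right piece maps [−6, ∞) onto [−14, ∞).
The union (−∞, −15) ∪ [−14, ∞) omits the interval between −15 and −14; in particular −15 has no preimage. So f is not surjective.
Because the two images are disjoint, no x < −6 has f(x) = f(−6), so we compute f⁻¹(−16): −16 lies in (−∞, −15), so solve 5x + 15 = −16: x = (−16 − 15)/5 = −31/5.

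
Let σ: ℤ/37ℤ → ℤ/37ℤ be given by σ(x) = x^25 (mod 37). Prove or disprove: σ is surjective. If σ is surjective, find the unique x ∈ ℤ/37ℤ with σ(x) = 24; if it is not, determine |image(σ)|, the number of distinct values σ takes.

Since 37 is prime, the nonzero elements of ℤ/37ℤ form a cyclic group of order 36.
As gcd(25, 36) = 1, raising to the 25th power is a bijection on this group: if x_1^25 ≡ x_2^25 then (x_1x_2^{−1})^25 = 1, and the only element of order dividing gcd(25, 36) = 1 is 1, so x_1 = x_2.
With σ(0) = 0 this makes σ injective on all of ℤ/37ℤ, hence bijective (finite equal-size domain and codomain). In particular σ is surjective.
Since σ is surjective, we find the preimage of 24. The inverse of x ↦ x^25 on (ℤ/37ℤ)^× is x ↦ x^13, because 25·13 = 325 = 9·36 + 1 ≡ 1 (mod 36) and x^{36} = 1 for x ≠ 0 (Fermat). So σ⁻¹(24) = 24^13 mod 37.
Repeated squaring mod 37: 24^1 ≡ 24, 24^2 ≡ 24² = 576 ≡ 21, 24^4 ≡ 21² = 441 ≡ 34, 24^8 ≡ 34² = 1156 ≡ 9. Since 13 = 8 + 4 + 1, 24^13 ≡ 9·34·24: 9·34 = 306 ≡ 10, then 10·24 = 240 ≡ 18. So 24^13 ≡ 18 (mod 37).
Hence σ⁻¹(24) = 18.

18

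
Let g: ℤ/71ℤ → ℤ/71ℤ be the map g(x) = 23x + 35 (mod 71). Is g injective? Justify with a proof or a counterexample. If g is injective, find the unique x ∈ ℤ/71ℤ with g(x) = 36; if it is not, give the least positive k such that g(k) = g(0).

Recall: g is injective when g(s) = g(t) forces s = t.
If g(s) = g(t), then 23s ≡ 23t (mod 71). Because gcd(23, 71) = 1, we may cancel 23 to get s ≡ t (mod 71).
Therefore g is injective.
We now compute 23⁻¹ mod 71 explicitly. Euclid's algorithm: 71 = 3·23 + 2, 23 = 11·2 + 1; back-substituting gives 1 = 34·23 − 11·71, so 23⁻¹ ≡ 34 (mod 71).
Since g is injective, we compute g⁻¹(36): solve 23x + 35 ≡ 36 (mod 71), i.e. 23x ≡ 1 (mod 71).
Multiplying by 23⁻¹ = 34 gives x ≡ 34·1 = 34 ≡ 34 (mod 71).
Check: g(34) = 23·34 + 35 = 817 = 11·71 + 36 ≡ 36 (mod 71).

34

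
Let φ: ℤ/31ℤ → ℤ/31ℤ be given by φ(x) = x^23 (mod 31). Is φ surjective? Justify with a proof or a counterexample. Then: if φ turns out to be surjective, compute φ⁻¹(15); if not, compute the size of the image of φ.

23

Since 31 is prime, the nonzero elements of ℤ/31ℤ form a cyclic group of order 30.
As gcd(23, 30) = 1, raising to the 23rd power is a bijection on this group: if u^23 ≡ v^23 then (uv^{−1})^23 = 1, and the only element of order dividing gcd(23, 30) = 1 is 1, so u = v.
With φ(0) = 0 this makes φ injective on all of ℤ/31ℤ, hence bijective (finite equal-size domain and codomain). In particular φ is surjective.
Since φ is surjective, we find the preimage of 15. The inverse of x ↦ x^23 on (ℤ/31ℤ)^× is x ↦ x^17, because 23·17 = 391 = 13·30 + 1 ≡ 1 (mod 30) and x^{30} = 1 for x ≠ 0 (Fermat). So φ⁻¹(15) = 15^17 mod 31.
Repeated squaring mod 31: 15^1 ≡ 15, 15^2 ≡ 15² = 225 ≡ 8, 15^4 ≡ 8² = 64 ≡ 2, 15^8 ≡ 2² = 4, 15^16 ≡ 4² = 16. Since 17 = 16 + 1, 15^17 ≡ 16·15: 16·15 = 240 ≡ 23. So 15^17 ≡ 23 (mod 31).
Hence φ⁻¹(15) = 23.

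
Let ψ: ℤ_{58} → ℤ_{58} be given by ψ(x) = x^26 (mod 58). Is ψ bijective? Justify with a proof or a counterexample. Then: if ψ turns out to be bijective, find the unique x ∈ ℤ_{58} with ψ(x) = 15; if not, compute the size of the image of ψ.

30

ψ(28): Repeated squaring mod 58: 28^1 ≡ 28, 28^2 ≡ 28² = 784 ≡ 30, 28^4 ≡ 30² = 900 ≡ 30, 28^8 ≡ 30² = 900 ≡ 30, 28^16 ≡ 30² = 900 ≡ 30. Since 26 = 16 + 8 + 2, 28^26 ≡ 30·30·30: 30·30 = 900 ≡ 30, then 30·30 = 900 ≡ 30. So 28^26 ≡ 30 (mod 58).
ψ(30): Repeated squaring mod 58: 30^1 ≡ 30, 30^2 ≡ 30² = 900 ≡ 30, 30^4 ≡ 30² = 900 ≡ 30, 30^8 ≡ 30² = 900 ≡ 30, 30^16 ≡ 30² = 900 ≡ 30. Since 26 = 16 + 8 + 2, 30^26 ≡ 30·30·30: 30·30 = 900 ≡ 30, then 30·30 = 900 ≡ 30. So 30^26 ≡ 30 (mod 58).
So ψ(28) = ψ(30) = 30 while 28 ≠ 30, therefore ψ is not injective, hence not bijective.
Since ψ is not bijective, we determine |image(ψ)|. Computing x^26 mod 58 for each x (by repeated squaring, reducing mod 58 at every step), the values ψ(0), ψ(1), …, ψ(57) are: 0, 1, 22, 13, 20, 7, 54, 45, 34, 53, 38, 35, 28, 23, 4, 33, 52, 57, 6, 9, 24, 5, 16, 25, 36, 49, 42, 51, 30, 29, 30, 51, 42, 49, 36, 25, 16, 5, 24, 9, 6, 57, 52, 33, 4, 23, 28, 35, 38, 53, 34, 45, 54, 7, 20, 13, 22, 1.
The distinct values are {0, 1, 4, 5, 6, 7, 9, 13, 16, 20, 22, 23, 24, 25, 28, 29, 30, 33, 34, 35, 36, 38, 42, 45, 49, 51, 52, 53, 54, 57}; there are 30 of them.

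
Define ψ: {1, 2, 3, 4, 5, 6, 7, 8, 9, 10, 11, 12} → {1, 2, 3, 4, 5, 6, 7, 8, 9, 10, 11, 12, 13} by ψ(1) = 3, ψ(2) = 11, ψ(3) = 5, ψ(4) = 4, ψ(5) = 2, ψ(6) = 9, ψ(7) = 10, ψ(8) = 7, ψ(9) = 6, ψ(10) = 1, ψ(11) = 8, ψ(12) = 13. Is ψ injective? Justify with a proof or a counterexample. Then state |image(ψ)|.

12

The values ψ(1), …, ψ(12) are 3, 11, 5, 4, 2, 9, 10, 7, 6, 1, 8, 13 — all distinct.
So ψ(u) = ψ(v) only when u = v, and ψ is injective.
The image of ψ is {1, 2, 3, 4, 5, 6, 7, 8, 9, 10, 11, 13}, which has 12 elements.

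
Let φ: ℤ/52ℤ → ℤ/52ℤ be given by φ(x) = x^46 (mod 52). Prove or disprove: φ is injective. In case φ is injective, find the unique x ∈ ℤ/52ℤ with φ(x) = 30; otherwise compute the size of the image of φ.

φ(12): Repeated squaring mod 52: 12^1 ≡ 12, 12^2 ≡ 12² = 144 ≡ 40, 12^4 ≡ 40² = 1600 ≡ 40, 12^8 ≡ 40² = 1600 ≡ 40, 12^16 ≡ 40² = 1600 ≡ 40, 12^32 ≡ 40² = 1600 ≡ 40. Since 46 = 32 + 8 + 4 + 2, 12^46 ≡ 40·40·40·40: 40·40 = 1600 ≡ 40, then 40·40 = 1600 ≡ 40, then 40·40 = 1600 ≡ 40. So 12^46 ≡ 40 (mod 52).
φ(14): Repeated squaring mod 52: 14^1 ≡ 14, 14^2 ≡ 14² = 196 ≡ 40, 14^4 ≡ 40² = 1600 ≡ 40, 14^8 ≡ 40² = 1600 ≡ 40, 14^16 ≡ 40² = 1600 ≡ 40, 14^32 ≡ 40² = 1600 ≡ 40. Since 46 = 32 + 8 + 4 + 2, 14^46 ≡ 40·40·40·40: 40·40 = 1600 ≡ 40, then 40·40 = 1600 ≡ 40, then 40·40 = 1600 ≡ 40. So 14^46 ≡ 40 (mod 52).
So φ(12) = φ(14) = 40 while 12 ≠ 14, therefore φ is not injective.
Since φ is not injective, we determine |image(φ)|. Computing x^46 mod 52 for each x (by repeated squaring, reducing mod 52 at every step), the values φ(0), φ(1), …, φ(51) are: 0, 1, 36, 29, 48, 25, 4, 17, 12, 9, 16, 49, 40, 13, 40, 49, 16, 9, 12, 17, 4, 25, 48, 29, 36, 1, 0, 1, 36, 29, 48, 25, 4, 17, 12, 9, 16, 49, 40, 13, 40, 49, 16, 9, 12, 17, 4, 25, 48, 29, 36, 1.
The distinct values are {0, 1, 4, 9, 12, 13, 16, 17, 25, 29, 36, 40, 48, 49}; there are 14 of them.

14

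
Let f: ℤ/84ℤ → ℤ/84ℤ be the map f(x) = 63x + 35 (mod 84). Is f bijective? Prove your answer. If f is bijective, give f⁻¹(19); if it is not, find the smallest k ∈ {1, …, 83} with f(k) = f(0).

We have gcd(63, 84) = 21 > 1. Taking s = 0 and t = 4: f(0) = 35 and f(4) = 63·4 + 35 = 287 ≡ 35 (mod 84).
So f(0) = f(4) while 0 ≠ 4, therefore f is not injective, hence not bijective.
Since f is not bijective, we find the least positive k with f(k) = f(0): this means 63k ≡ 0 (mod 84), i.e. 84 ∣ 63k. Since gcd(63, 84) = 21, dividing through by 21 this holds exactly when 4 ∣ 3k, and as gcd(3, 4) = 1, exactly when 4 ∣ k.
The smallest positive such k is 4.

4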